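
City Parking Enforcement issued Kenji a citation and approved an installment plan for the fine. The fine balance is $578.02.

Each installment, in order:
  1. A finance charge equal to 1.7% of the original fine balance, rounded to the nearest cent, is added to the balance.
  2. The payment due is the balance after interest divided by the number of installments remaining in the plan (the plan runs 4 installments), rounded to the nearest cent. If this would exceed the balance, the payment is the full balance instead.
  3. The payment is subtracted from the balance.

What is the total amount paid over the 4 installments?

Installment 1: opening $578.02; interest $9.83 → $587.85; payment $146.96; balance $440.89
Installment 2: opening $440.89; interest $9.83 → $450.72; payment $150.24; balance $300.48
Installment 3: opening $300.48; interest $9.83 → $310.31; payment $155.16; balance $155.15
Installment 4: opening $155.15; interest $9.83 → $164.98; payment $164.98; balance $0.00
Total paid: $617.34

$617.34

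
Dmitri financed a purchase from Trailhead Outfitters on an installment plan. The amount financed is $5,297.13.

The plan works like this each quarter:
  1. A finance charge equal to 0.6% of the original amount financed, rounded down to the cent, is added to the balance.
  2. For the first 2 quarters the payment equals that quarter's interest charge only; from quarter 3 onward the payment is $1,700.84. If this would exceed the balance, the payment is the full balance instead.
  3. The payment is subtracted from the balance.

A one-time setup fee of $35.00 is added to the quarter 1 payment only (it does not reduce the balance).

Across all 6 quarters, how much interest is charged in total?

Quarter 1: opening $5,297.13; interest $31.78 → $5,328.91; payment $31.78 (+ $35.00 fee); balance $5,297.13
Quarter 2: opening $5,297.13; interest $31.78 → $5,328.91; payment $31.78; balance $5,297.13
Quarter 3: opening $5,297.13; interest $31.78 → $5,328.91; payment $1,700.84; balance $3,628.07
Quarter 4: opening $3,628.07; interest $31.78 → $3,659.85; payment $1,700.84; balance $1,959.01
Quarter 5: opening $1,959.01; interest $31.78 → $1,990.79; payment $1,700.84; balance $289.95
Quarter 6: opening $289.95; interest $31.78 → $321.73; payment $321.73; balance $0.00
Total interest: $31.78 + $31.78 + $31.78 + $31.78 + $31.78 + $31.78 = $190.68

$190.68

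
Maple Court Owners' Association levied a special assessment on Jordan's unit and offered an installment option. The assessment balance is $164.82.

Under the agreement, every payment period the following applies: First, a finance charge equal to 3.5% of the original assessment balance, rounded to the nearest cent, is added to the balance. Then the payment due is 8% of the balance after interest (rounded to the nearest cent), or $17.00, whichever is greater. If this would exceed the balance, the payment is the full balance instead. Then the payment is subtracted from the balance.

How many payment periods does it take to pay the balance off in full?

Payment period 1: $164.82 +$5.77 interest = $170.59; pay $17.00 → $153.59
Payment period 2: $153.59 +$5.77 interest = $159.36; pay $17.00 → $142.36
Payment period 3: $142.36 +$5.77 interest = $148.13; pay $17.00 → $131.13
Payment period 4: $131.13 +$5.77 interest = $136.90; pay $17.00 → $119.90
Payment period 5: $119.90 +$5.77 interest = $125.67; pay $17.00 → $108.67
Payment period 6: $108.67 +$5.77 interest = $114.44; pay $17.00 → $97.44
Payment period 7: $97.44 +$5.77 interest = $103.21; pay $17.00 → $86.21
Payment period 8: $86.21 +$5.77 interest = $91.98; pay $17.00 → $74.98
Payment period 9: $74.98 +$5.77 interest = $80.75; pay $17.00 → $63.75
Payment period 10: $63.75 +$5.77 interest = $69.52; pay $17.00 → $52.52
Payment period 11: $52.52 +$5.77 interest = $58.29; pay $17.00 → $41.29
Payment period 12: $41.29 +$5.77 interest = $47.06; pay $17.00 → $30.06
Payment period 13: $30.06 +$5.77 interest = $35.83; pay $17.00 → $18.83
Payment period 14: $18.83 +$5.77 interest = $24.60; pay $17.00 → $7.60
Payment period 15: $7.60 +$5.77 interest = $13.37; pay $13.37 → $0.00
Balance reaches $0.00 in payment period 15.

15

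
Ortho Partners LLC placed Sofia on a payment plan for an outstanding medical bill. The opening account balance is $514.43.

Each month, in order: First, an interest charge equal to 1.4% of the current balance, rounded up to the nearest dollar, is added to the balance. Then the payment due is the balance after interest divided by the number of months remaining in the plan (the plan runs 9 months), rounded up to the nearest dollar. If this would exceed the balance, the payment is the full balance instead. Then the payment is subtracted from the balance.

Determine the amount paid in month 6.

$63.00

Month 1: $514.43 +$8.00 interest = $522.43; pay $59.00 → $463.43
Month 2: $463.43 +$7.00 interest = $470.43; pay $59.00 → $411.43
Month 3: $411.43 +$6.00 interest = $417.43; pay $60.00 → $357.43
Month 4: $357.43 +$6.00 interest = $363.43; pay $61.00 → $302.43
Month 5: $302.43 +$5.00 interest = $307.43; pay $62.00 → $245.43
Month 6: $245.43 +$4.00 interest = $249.43; pay $63.00 → $186.43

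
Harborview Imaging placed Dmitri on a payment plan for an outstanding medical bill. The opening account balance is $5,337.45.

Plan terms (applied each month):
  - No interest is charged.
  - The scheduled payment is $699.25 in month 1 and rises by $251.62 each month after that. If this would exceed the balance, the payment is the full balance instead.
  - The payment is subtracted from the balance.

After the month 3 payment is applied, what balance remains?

Month 1: $5,337.45 − $699.25 → $4,638.20
Month 2: $4,638.20 − $950.87 → $3,687.33
Month 3: $3,687.33 − $1,202.49 → $2,484.84

$2,484.84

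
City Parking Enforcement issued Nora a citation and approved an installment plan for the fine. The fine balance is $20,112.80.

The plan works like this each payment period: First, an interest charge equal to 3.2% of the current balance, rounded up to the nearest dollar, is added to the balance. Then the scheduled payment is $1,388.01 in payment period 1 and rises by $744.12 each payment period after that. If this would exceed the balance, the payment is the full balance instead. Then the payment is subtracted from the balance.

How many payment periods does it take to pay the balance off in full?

Payment period 1: opening $20,112.80; interest $644.00 → $20,756.80; payment $1,388.01; balance $19,368.79
Payment period 2: opening $19,368.79; interest $620.00 → $19,988.79; payment $2,132.13; balance $17,856.66
Payment period 3: opening $17,856.66; interest $572.00 → $18,428.66; payment $2,876.25; balance $15,552.41
Payment period 4: opening $15,552.41; interest $498.00 → $16,050.41; payment $3,620.37; balance $12,430.04
Payment period 5: opening $12,430.04; interest $398.00 → $12,828.04; payment $4,364.49; balance $8,463.55
Payment period 6: opening $8,463.55; interest $271.00 → $8,734.55; payment $5,108.61; balance $3,625.94
Payment period 7: opening $3,625.94; interest $117.00 → $3,742.94; payment $3,742.94; balance $0.00
Balance reaches $0.00 in payment period 7.

7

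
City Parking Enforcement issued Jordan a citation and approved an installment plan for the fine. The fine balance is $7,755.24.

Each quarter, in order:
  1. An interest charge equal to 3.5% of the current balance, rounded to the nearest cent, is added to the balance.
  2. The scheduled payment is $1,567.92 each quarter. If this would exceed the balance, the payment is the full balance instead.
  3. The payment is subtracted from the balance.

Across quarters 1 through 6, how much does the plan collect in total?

Quarter 1: opening $7,755.24; interest $271.43 → $8,026.67; payment $1,567.92; balance $6,458.75
Quarter 2: opening $6,458.75; interest $226.06 → $6,684.81; payment $1,567.92; balance $5,116.89
Quarter 3: opening $5,116.89; interest $179.09 → $5,295.98; payment $1,567.92; balance $3,728.06
Quarter 4: opening $3,728.06; interest $130.48 → $3,858.54; payment $1,567.92; balance $2,290.62
Quarter 5: opening $2,290.62; interest $80.17 → $2,370.79; payment $1,567.92; balance $802.87
Quarter 6: opening $802.87; interest $28.10 → $830.97; payment $830.97; balance $0.00
Total paid: $8,670.57

$8,670.57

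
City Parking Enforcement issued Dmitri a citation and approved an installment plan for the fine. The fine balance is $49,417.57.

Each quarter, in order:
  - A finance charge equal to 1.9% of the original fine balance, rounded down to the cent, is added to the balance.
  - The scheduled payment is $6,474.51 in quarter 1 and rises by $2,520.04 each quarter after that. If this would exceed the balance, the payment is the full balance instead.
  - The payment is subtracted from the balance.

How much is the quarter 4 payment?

$14,034.63

Quarter 1: opening $49,417.57; interest $938.93 → $50,356.50; payment $6,474.51; balance $43,881.99
Quarter 2: opening $43,881.99; interest $938.93 → $44,820.92; payment $8,994.55; balance $35,826.37
Quarter 3: opening $35,826.37; interest $938.93 → $36,765.30; payment $11,514.59; balance $25,250.71
Quarter 4: opening $25,250.71; interest $938.93 → $26,189.64; payment $14,034.63; balance $12,155.01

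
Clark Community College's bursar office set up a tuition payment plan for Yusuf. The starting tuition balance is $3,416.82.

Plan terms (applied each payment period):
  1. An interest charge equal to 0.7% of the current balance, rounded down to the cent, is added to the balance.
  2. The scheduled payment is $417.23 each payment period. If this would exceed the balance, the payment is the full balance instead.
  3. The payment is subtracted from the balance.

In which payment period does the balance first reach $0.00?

9

Payment period 1: $3,416.82 +$23.91 interest = $3,440.73; pay $417.23 → $3,023.50
Payment period 2: $3,023.50 +$21.16 interest = $3,044.66; pay $417.23 → $2,627.43
Payment period 3: $2,627.43 +$18.39 interest = $2,645.82; pay $417.23 → $2,228.59
Payment period 4: $2,228.59 +$15.60 interest = $2,244.19; pay $417.23 → $1,826.96
Payment period 5: $1,826.96 +$12.78 interest = $1,839.74; pay $417.23 → $1,422.51
Payment period 6: $1,422.51 +$9.95 interest = $1,432.46; pay $417.23 → $1,015.23
Payment period 7: $1,015.23 +$7.10 interest = $1,022.33; pay $417.23 → $605.10
Payment period 8: $605.10 +$4.23 interest = $609.33; pay $417.23 → $192.10
Payment period 9: $192.10 +$1.34 interest = $193.44; pay $193.44 → $0.00
Balance reaches $0.00 in payment period 9.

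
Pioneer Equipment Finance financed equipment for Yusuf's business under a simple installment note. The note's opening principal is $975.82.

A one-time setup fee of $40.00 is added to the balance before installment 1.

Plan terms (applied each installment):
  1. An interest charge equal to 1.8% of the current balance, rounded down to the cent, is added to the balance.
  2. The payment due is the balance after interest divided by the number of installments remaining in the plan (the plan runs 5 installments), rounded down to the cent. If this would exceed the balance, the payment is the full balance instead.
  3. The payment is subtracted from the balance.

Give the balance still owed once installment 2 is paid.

$631.63

# | Opening | Interest | Payment | End bal
1 | $1,015.82 | $18.28 | $206.82 | $827.28
2 | $827.28 | $14.89 | $210.54 | $631.63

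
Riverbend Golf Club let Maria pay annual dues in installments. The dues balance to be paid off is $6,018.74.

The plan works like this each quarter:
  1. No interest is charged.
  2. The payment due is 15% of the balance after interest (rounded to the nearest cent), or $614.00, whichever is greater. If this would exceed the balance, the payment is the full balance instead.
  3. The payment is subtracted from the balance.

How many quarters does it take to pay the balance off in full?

10

Quarter 1: opening $6,018.74; payment $902.81; balance $5,115.93
Quarter 2: opening $5,115.93; payment $767.39; balance $4,348.54
Quarter 3: opening $4,348.54; payment $652.28; balance $3,696.26
Quarter 4: opening $3,696.26; payment $614.00; balance $3,082.26
Quarter 5: opening $3,082.26; payment $614.00; balance $2,468.26
Quarter 6: opening $2,468.26; payment $614.00; balance $1,854.26
Quarter 7: opening $1,854.26; payment $614.00; balance $1,240.26
Quarter 8: opening $1,240.26; payment $614.00; balance $626.26
Quarter 9: opening $626.26; payment $614.00; balance $12.26
Quarter 10: opening $12.26; payment $12.26; balance $0.00
Balance reaches $0.00 in quarter 10.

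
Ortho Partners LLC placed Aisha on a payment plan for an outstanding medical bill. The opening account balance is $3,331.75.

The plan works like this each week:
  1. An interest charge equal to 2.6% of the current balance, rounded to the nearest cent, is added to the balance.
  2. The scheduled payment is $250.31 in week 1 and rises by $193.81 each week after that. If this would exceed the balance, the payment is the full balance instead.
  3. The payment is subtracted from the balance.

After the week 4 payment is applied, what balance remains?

$1,467.89

# | Opening | Interest | Payment | End bal
1 | $3,331.75 | $86.63 | $250.31 | $3,168.07
2 | $3,168.07 | $82.37 | $444.12 | $2,806.32
3 | $2,806.32 | $72.96 | $637.93 | $2,241.35
4 | $2,241.35 | $58.28 | $831.74 | $1,467.89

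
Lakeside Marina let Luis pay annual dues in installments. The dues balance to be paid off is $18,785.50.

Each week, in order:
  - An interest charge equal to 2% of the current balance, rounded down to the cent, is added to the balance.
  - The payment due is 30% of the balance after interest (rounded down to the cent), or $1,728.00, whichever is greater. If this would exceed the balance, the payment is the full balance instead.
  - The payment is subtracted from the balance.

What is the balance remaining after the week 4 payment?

Week 1: $18,785.50 +$375.71 interest = $19,161.21; pay $5,748.36 → $13,412.85
Week 2: $13,412.85 +$268.25 interest = $13,681.10; pay $4,104.33 → $9,576.77
Week 3: $9,576.77 +$191.53 interest = $9,768.30; pay $2,930.49 → $6,837.81
Week 4: $6,837.81 +$136.75 interest = $6,974.56; pay $2,092.36 → $4,882.20

$4,882.20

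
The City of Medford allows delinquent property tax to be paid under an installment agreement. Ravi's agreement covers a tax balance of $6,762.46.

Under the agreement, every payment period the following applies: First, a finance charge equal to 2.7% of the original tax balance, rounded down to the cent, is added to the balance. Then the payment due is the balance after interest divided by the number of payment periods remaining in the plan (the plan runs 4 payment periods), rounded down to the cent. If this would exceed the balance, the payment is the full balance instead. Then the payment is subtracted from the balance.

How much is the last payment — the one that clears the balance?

$2,070.99

# | Opening | Interest | Payment | End bal
1 | $6,762.46 | $182.58 | $1,736.26 | $5,208.78
2 | $5,208.78 | $182.58 | $1,797.12 | $3,594.24
3 | $3,594.24 | $182.58 | $1,888.41 | $1,888.41
4 | $1,888.41 | $182.58 | $2,070.99 | $0.00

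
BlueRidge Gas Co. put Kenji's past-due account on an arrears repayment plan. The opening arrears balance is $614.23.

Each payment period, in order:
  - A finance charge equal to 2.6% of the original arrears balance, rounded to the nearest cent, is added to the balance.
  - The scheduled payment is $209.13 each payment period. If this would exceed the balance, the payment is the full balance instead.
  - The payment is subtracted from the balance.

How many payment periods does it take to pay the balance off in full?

# | Opening | Interest | Payment | End bal
1 | $614.23 | $15.97 | $209.13 | $421.07
2 | $421.07 | $15.97 | $209.13 | $227.91
3 | $227.91 | $15.97 | $209.13 | $34.75
4 | $34.75 | $15.97 | $50.72 | $0.00
Balance reaches $0.00 in payment period 4.

4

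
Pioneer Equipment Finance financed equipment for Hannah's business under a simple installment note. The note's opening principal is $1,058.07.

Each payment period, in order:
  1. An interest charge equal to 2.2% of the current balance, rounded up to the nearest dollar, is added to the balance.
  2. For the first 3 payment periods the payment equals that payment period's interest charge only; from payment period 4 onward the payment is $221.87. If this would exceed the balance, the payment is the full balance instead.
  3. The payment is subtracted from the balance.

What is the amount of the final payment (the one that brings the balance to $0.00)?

Payment period 1: $1,058.07 +$24.00 interest = $1,082.07; pay $24.00 → $1,058.07
Payment period 2: $1,058.07 +$24.00 interest = $1,082.07; pay $24.00 → $1,058.07
Payment period 3: $1,058.07 +$24.00 interest = $1,082.07; pay $24.00 → $1,058.07
Payment period 4: $1,058.07 +$24.00 interest = $1,082.07; pay $221.87 → $860.20
Payment period 5: $860.20 +$19.00 interest = $879.20; pay $221.87 → $657.33
Payment period 6: $657.33 +$15.00 interest = $672.33; pay $221.87 → $450.46
Payment period 7: $450.46 +$10.00 interest = $460.46; pay $221.87 → $238.59
Payment period 8: $238.59 +$6.00 interest = $244.59; pay $221.87 → $22.72
Payment period 9: $22.72 +$1.00 interest = $23.72; pay $23.72 → $0.00

$23.72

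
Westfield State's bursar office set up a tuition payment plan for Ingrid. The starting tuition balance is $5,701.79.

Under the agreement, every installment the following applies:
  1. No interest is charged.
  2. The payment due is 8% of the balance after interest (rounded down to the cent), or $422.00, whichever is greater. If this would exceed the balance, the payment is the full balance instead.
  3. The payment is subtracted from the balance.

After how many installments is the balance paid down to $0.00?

14

Installment 1: $5,701.79 − $456.14 → $5,245.65
Installment 2: $5,245.65 − $422.00 → $4,823.65
Installment 3: $4,823.65 − $422.00 → $4,401.65
Installment 4: $4,401.65 − $422.00 → $3,979.65
Installment 5: $3,979.65 − $422.00 → $3,557.65
Installment 6: $3,557.65 − $422.00 → $3,135.65
Installment 7: $3,135.65 − $422.00 → $2,713.65
Installment 8: $2,713.65 − $422.00 → $2,291.65
Installment 9: $2,291.65 − $422.00 → $1,869.65
Installment 10: $1,869.65 − $422.00 → $1,447.65
Installment 11: $1,447.65 − $422.00 → $1,025.65
Installment 12: $1,025.65 − $422.00 → $603.65
Installment 13: $603.65 − $422.00 → $181.65
Installment 14: $181.65 − $181.65 → $0.00
Balance reaches $0.00 in installment 14.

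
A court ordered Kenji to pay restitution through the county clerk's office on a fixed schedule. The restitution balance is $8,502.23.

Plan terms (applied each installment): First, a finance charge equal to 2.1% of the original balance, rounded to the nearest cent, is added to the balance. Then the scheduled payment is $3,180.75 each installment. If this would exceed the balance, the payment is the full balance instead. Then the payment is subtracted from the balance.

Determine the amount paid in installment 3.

Installment 1: $8,502.23 +$178.55 interest = $8,680.78; pay $3,180.75 → $5,500.03
Installment 2: $5,500.03 +$178.55 interest = $5,678.58; pay $3,180.75 → $2,497.83
Installment 3: $2,497.83 +$178.55 interest = $2,676.38; pay $2,676.38 → $0.00

$2,676.38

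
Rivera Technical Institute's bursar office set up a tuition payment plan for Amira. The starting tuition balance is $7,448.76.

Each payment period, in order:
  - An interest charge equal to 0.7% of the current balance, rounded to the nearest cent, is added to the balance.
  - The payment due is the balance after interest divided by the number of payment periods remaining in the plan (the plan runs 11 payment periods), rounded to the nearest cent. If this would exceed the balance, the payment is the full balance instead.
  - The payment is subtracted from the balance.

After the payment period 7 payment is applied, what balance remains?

# | Opening | Interest | Payment | End bal
1 | $7,448.76 | $52.14 | $681.90 | $6,819.00
2 | $6,819.00 | $47.73 | $686.67 | $6,180.06
3 | $6,180.06 | $43.26 | $691.48 | $5,531.84
4 | $5,531.84 | $38.72 | $696.32 | $4,874.24
5 | $4,874.24 | $34.12 | $701.19 | $4,207.17
6 | $4,207.17 | $29.45 | $706.10 | $3,530.52
7 | $3,530.52 | $24.71 | $711.05 | $2,844.18

$2,844.18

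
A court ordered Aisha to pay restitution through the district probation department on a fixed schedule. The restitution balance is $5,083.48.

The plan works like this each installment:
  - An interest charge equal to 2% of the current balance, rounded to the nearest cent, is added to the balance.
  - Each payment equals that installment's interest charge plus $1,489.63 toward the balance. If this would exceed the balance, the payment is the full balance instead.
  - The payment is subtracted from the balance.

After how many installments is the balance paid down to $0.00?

Installment 1: $5,083.48 +$101.67 interest = $5,185.15; pay $1,591.30 → $3,593.85
Installment 2: $3,593.85 +$71.88 interest = $3,665.73; pay $1,561.51 → $2,104.22
Installment 3: $2,104.22 +$42.08 interest = $2,146.30; pay $1,531.71 → $614.59
Installment 4: $614.59 +$12.29 interest = $626.88; pay $626.88 → $0.00
Balance reaches $0.00 in installment 4.

4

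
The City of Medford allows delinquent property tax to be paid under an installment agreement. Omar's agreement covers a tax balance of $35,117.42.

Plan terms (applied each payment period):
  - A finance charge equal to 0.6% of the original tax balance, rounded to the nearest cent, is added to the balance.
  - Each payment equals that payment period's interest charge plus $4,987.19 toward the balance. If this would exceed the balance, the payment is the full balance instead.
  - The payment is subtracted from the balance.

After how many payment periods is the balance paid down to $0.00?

8

Payment period 1: opening $35,117.42; interest $210.70 → $35,328.12; payment $5,197.89; balance $30,130.23
Payment period 2: opening $30,130.23; interest $210.70 → $30,340.93; payment $5,197.89; balance $25,143.04
Payment period 3: opening $25,143.04; interest $210.70 → $25,353.74; payment $5,197.89; balance $20,155.85
Payment period 4: opening $20,155.85; interest $210.70 → $20,366.55; payment $5,197.89; balance $15,168.66
Payment period 5: opening $15,168.66; interest $210.70 → $15,379.36; payment $5,197.89; balance $10,181.47
Payment period 6: opening $10,181.47; interest $210.70 → $10,392.17; payment $5,197.89; balance $5,194.28
Payment period 7: opening $5,194.28; interest $210.70 → $5,404.98; payment $5,197.89; balance $207.09
Payment period 8: opening $207.09; interest $210.70 → $417.79; payment $417.79; balance $0.00
Balance reaches $0.00 in payment period 8.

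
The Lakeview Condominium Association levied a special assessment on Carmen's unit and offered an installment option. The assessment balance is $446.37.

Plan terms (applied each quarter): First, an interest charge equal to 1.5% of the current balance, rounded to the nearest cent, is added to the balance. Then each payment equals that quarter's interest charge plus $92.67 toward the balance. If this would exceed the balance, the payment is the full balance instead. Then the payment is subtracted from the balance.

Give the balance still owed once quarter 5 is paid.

# | Opening | Interest | Payment | End bal
1 | $446.37 | $6.70 | $99.37 | $353.70
2 | $353.70 | $5.31 | $97.98 | $261.03
3 | $261.03 | $3.92 | $96.59 | $168.36
4 | $168.36 | $2.53 | $95.20 | $75.69
5 | $75.69 | $1.14 | $76.83 | $0.00

$0.00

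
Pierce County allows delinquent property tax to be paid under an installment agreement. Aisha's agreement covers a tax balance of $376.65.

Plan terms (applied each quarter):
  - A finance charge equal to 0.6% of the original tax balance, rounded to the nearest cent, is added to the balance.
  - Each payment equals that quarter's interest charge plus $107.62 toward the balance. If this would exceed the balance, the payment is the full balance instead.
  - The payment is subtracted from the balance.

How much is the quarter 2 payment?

Quarter 1: $376.65 +$2.26 interest = $378.91; pay $109.88 → $269.03
Quarter 2: $269.03 +$2.26 interest = $271.29; pay $109.88 → $161.41

$109.88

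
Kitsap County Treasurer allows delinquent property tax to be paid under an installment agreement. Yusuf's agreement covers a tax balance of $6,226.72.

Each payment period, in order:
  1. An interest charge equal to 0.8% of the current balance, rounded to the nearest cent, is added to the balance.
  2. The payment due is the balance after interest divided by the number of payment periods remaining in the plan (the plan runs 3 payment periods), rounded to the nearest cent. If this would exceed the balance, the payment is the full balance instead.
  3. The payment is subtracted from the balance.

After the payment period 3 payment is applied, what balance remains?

$0.00

Payment period 1: opening $6,226.72; interest $49.81 → $6,276.53; payment $2,092.18; balance $4,184.35
Payment period 2: opening $4,184.35; interest $33.47 → $4,217.82; payment $2,108.91; balance $2,108.91
Payment period 3: opening $2,108.91; interest $16.87 → $2,125.78; payment $2,125.78; balance $0.00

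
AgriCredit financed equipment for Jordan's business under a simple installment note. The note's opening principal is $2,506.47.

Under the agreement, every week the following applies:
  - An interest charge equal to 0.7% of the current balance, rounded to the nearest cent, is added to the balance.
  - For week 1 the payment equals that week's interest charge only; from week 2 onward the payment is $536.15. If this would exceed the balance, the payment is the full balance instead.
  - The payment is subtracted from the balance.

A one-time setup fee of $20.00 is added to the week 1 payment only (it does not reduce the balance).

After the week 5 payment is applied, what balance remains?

$410.18

# | Opening | Interest | Payment | Fee | End bal
1 | $2,506.47 | $17.55 | $17.55 | $20.00 | $2,506.47
2 | $2,506.47 | $17.55 | $536.15 | — | $1,987.87
3 | $1,987.87 | $13.92 | $536.15 | — | $1,465.64
4 | $1,465.64 | $10.26 | $536.15 | — | $939.75
5 | $939.75 | $6.58 | $536.15 | — | $410.18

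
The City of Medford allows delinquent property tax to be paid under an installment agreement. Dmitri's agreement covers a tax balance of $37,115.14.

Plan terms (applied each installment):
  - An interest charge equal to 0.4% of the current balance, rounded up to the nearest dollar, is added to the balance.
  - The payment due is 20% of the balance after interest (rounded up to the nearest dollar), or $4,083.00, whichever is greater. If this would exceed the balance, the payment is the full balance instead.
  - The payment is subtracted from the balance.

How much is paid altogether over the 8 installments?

Installment 1: $37,115.14 +$149.00 interest = $37,264.14; pay $7,453.00 → $29,811.14
Installment 2: $29,811.14 +$120.00 interest = $29,931.14; pay $5,987.00 → $23,944.14
Installment 3: $23,944.14 +$96.00 interest = $24,040.14; pay $4,809.00 → $19,231.14
Installment 4: $19,231.14 +$77.00 interest = $19,308.14; pay $4,083.00 → $15,225.14
Installment 5: $15,225.14 +$61.00 interest = $15,286.14; pay $4,083.00 → $11,203.14
Installment 6: $11,203.14 +$45.00 interest = $11,248.14; pay $4,083.00 → $7,165.14
Installment 7: $7,165.14 +$29.00 interest = $7,194.14; pay $4,083.00 → $3,111.14
Installment 8: $3,111.14 +$13.00 interest = $3,124.14; pay $3,124.14 → $0.00
Total paid: $37,705.14

$37,705.14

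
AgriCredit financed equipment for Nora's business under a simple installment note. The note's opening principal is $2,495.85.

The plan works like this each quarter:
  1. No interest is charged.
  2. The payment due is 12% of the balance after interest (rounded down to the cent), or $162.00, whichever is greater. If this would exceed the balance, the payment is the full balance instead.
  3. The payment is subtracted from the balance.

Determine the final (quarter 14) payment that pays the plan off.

Quarter 1: $2,495.85 − $299.50 → $2,196.35
Quarter 2: $2,196.35 − $263.56 → $1,932.79
Quarter 3: $1,932.79 − $231.93 → $1,700.86
Quarter 4: $1,700.86 − $204.10 → $1,496.76
Quarter 5: $1,496.76 − $179.61 → $1,317.15
Quarter 6: $1,317.15 − $162.00 → $1,155.15
Quarter 7: $1,155.15 − $162.00 → $993.15
Quarter 8: $993.15 − $162.00 → $831.15
Quarter 9: $831.15 − $162.00 → $669.15
Quarter 10: $669.15 − $162.00 → $507.15
Quarter 11: $507.15 − $162.00 → $345.15
Quarter 12: $345.15 − $162.00 → $183.15
Quarter 13: $183.15 − $162.00 → $21.15
Quarter 14: $21.15 − $21.15 → $0.00

$21.15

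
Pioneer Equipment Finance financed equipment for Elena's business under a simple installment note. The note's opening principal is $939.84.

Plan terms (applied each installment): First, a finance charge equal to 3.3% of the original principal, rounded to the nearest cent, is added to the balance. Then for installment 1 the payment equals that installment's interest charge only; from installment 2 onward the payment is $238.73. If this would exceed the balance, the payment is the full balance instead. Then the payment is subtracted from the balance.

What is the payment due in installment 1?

# | Opening | Interest | Payment | End bal
1 | $939.84 | $31.01 | $31.01 | $939.84

$31.01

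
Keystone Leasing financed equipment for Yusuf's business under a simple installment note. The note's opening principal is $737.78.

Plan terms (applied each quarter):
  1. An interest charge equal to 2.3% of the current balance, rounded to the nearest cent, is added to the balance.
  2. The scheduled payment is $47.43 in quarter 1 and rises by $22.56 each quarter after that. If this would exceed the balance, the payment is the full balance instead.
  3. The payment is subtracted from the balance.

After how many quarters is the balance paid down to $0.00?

# | Opening | Interest | Payment | End bal
1 | $737.78 | $16.97 | $47.43 | $707.32
2 | $707.32 | $16.27 | $69.99 | $653.60
3 | $653.60 | $15.03 | $92.55 | $576.08
4 | $576.08 | $13.25 | $115.11 | $474.22
5 | $474.22 | $10.91 | $137.67 | $347.46
6 | $347.46 | $7.99 | $160.23 | $195.22
7 | $195.22 | $4.49 | $182.79 | $16.92
8 | $16.92 | $0.39 | $17.31 | $0.00
Balance reaches $0.00 in quarter 8.

8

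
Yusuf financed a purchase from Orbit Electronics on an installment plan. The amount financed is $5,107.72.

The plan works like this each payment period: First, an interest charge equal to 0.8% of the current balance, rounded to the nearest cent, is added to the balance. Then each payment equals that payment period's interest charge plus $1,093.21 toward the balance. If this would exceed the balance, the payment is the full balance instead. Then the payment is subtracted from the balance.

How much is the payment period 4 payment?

Payment period 1: $5,107.72 +$40.86 interest = $5,148.58; pay $1,134.07 → $4,014.51
Payment period 2: $4,014.51 +$32.12 interest = $4,046.63; pay $1,125.33 → $2,921.30
Payment period 3: $2,921.30 +$23.37 interest = $2,944.67; pay $1,116.58 → $1,828.09
Payment period 4: $1,828.09 +$14.62 interest = $1,842.71; pay $1,107.83 → $734.88

$1,107.83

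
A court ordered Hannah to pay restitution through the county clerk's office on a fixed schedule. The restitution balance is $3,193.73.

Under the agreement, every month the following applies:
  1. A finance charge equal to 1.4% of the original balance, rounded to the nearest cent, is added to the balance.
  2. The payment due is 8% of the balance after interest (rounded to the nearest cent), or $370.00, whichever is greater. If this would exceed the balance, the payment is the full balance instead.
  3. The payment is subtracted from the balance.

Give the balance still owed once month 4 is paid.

# | Opening | Interest | Payment | End bal
1 | $3,193.73 | $44.71 | $370.00 | $2,868.44
2 | $2,868.44 | $44.71 | $370.00 | $2,543.15
3 | $2,543.15 | $44.71 | $370.00 | $2,217.86
4 | $2,217.86 | $44.71 | $370.00 | $1,892.57

$1,892.57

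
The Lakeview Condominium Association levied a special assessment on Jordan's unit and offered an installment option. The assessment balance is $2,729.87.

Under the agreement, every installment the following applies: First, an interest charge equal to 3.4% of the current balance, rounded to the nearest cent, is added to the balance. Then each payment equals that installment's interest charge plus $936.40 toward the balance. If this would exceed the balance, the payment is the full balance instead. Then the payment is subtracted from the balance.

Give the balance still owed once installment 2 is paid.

# | Opening | Interest | Payment | End bal
1 | $2,729.87 | $92.82 | $1,029.22 | $1,793.47
2 | $1,793.47 | $60.98 | $997.38 | $857.07

$857.07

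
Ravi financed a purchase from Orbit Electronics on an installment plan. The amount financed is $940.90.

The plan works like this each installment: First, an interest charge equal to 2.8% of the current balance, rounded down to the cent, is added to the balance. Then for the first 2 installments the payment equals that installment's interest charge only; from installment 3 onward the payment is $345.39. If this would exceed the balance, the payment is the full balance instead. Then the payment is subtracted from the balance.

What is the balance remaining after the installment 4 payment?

$293.87

# | Opening | Interest | Payment | End bal
1 | $940.90 | $26.34 | $26.34 | $940.90
2 | $940.90 | $26.34 | $26.34 | $940.90
3 | $940.90 | $26.34 | $345.39 | $621.85
4 | $621.85 | $17.41 | $345.39 | $293.87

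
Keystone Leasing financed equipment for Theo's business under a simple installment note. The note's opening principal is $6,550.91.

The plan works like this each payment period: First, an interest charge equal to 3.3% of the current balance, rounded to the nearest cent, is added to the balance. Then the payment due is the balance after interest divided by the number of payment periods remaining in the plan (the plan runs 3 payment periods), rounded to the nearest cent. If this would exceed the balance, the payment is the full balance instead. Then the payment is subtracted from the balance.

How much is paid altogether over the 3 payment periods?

Payment period 1: opening $6,550.91; interest $216.18 → $6,767.09; payment $2,255.70; balance $4,511.39
Payment period 2: opening $4,511.39; interest $148.88 → $4,660.27; payment $2,330.14; balance $2,330.13
Payment period 3: opening $2,330.13; interest $76.89 → $2,407.02; payment $2,407.02; balance $0.00
Total paid: $6,992.86

$6,992.86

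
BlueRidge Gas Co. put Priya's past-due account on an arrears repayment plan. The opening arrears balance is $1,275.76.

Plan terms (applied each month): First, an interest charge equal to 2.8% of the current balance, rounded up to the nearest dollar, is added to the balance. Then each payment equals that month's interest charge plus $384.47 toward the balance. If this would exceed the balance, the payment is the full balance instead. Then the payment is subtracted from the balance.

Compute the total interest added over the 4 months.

# | Opening | Interest | Payment | End bal
1 | $1,275.76 | $36.00 | $420.47 | $891.29
2 | $891.29 | $25.00 | $409.47 | $506.82
3 | $506.82 | $15.00 | $399.47 | $122.35
4 | $122.35 | $4.00 | $126.35 | $0.00
Total interest: $36.00 + $25.00 + $15.00 + $4.00 = $80.00

$80.00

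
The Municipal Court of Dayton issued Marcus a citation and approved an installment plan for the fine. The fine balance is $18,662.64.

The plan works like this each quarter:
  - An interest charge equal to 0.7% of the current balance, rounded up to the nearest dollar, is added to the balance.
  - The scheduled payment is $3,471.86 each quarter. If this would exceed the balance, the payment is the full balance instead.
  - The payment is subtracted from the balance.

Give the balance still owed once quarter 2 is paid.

$11,957.92

# | Opening | Interest | Payment | End bal
1 | $18,662.64 | $131.00 | $3,471.86 | $15,321.78
2 | $15,321.78 | $108.00 | $3,471.86 | $11,957.92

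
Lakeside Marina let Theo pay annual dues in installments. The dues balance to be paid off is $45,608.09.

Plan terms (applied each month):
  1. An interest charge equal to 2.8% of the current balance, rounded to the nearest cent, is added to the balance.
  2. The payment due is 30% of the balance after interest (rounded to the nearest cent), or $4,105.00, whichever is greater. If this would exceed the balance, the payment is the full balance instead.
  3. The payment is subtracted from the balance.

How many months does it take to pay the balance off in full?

Month 1: $45,608.09 +$1,277.03 interest = $46,885.12; pay $14,065.54 → $32,819.58
Month 2: $32,819.58 +$918.95 interest = $33,738.53; pay $10,121.56 → $23,616.97
Month 3: $23,616.97 +$661.28 interest = $24,278.25; pay $7,283.48 → $16,994.77
Month 4: $16,994.77 +$475.85 interest = $17,470.62; pay $5,241.19 → $12,229.43
Month 5: $12,229.43 +$342.42 interest = $12,571.85; pay $4,105.00 → $8,466.85
Month 6: $8,466.85 +$237.07 interest = $8,703.92; pay $4,105.00 → $4,598.92
Month 7: $4,598.92 +$128.77 interest = $4,727.69; pay $4,105.00 → $622.69
Month 8: $622.69 +$17.44 interest = $640.13; pay $640.13 → $0.00
Balance reaches $0.00 in month 8.

8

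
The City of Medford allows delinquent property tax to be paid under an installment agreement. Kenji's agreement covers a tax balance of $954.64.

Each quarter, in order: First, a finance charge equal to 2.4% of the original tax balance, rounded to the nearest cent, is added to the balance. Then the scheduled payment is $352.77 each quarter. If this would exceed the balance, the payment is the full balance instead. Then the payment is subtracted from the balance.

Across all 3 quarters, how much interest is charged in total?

$68.73

Quarter 1: $954.64 +$22.91 interest = $977.55; pay $352.77 → $624.78
Quarter 2: $624.78 +$22.91 interest = $647.69; pay $352.77 → $294.92
Quarter 3: $294.92 +$22.91 interest = $317.83; pay $317.83 → $0.00
Total interest: $22.91 + $22.91 + $22.91 = $68.73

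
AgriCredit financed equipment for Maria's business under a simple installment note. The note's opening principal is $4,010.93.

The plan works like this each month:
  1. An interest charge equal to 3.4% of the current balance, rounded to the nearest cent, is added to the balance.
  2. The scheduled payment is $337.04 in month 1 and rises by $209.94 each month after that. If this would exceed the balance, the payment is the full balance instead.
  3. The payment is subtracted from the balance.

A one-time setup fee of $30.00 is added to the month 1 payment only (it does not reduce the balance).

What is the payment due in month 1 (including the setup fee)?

$367.04

Month 1: $4,010.93 +$136.37 interest = $4,147.30; pay $337.04 (+ $30.00 fee) → $3,810.26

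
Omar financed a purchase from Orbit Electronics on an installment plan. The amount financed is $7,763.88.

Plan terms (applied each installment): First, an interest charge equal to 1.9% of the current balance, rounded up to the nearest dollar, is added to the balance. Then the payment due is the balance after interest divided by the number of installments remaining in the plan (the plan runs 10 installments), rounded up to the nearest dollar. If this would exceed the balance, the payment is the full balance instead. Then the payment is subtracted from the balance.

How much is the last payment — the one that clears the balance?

# | Opening | Interest | Payment | End bal
1 | $7,763.88 | $148.00 | $792.00 | $7,119.88
2 | $7,119.88 | $136.00 | $807.00 | $6,448.88
3 | $6,448.88 | $123.00 | $822.00 | $5,749.88
4 | $5,749.88 | $110.00 | $838.00 | $5,021.88
5 | $5,021.88 | $96.00 | $853.00 | $4,264.88
6 | $4,264.88 | $82.00 | $870.00 | $3,476.88
7 | $3,476.88 | $67.00 | $886.00 | $2,657.88
8 | $2,657.88 | $51.00 | $903.00 | $1,805.88
9 | $1,805.88 | $35.00 | $921.00 | $919.88
10 | $919.88 | $18.00 | $937.88 | $0.00

$937.88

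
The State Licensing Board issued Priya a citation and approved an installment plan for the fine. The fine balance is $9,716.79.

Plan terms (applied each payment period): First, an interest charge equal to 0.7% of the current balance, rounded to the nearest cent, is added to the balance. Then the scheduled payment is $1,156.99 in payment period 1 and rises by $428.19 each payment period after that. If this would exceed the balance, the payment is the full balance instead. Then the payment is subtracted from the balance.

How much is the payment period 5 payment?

$2,752.94

Payment period 1: $9,716.79 +$68.02 interest = $9,784.81; pay $1,156.99 → $8,627.82
Payment period 2: $8,627.82 +$60.39 interest = $8,688.21; pay $1,585.18 → $7,103.03
Payment period 3: $7,103.03 +$49.72 interest = $7,152.75; pay $2,013.37 → $5,139.38
Payment period 4: $5,139.38 +$35.98 interest = $5,175.36; pay $2,441.56 → $2,733.80
Payment period 5: $2,733.80 +$19.14 interest = $2,752.94; pay $2,752.94 → $0.00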